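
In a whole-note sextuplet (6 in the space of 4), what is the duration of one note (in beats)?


Reasoning:
Sextuplet: 6 notes occupy the space of 4 whole notes
Space = 4 × 4 = 16 beats
Each sextuplet note = 16 / 6 = 8/3 beats
= 8/3 beats


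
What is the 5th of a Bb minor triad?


Minor triad = root + minor 3rd (3 semitones) + perfect 5th (7 semitones)
A triad on Bb stacks thirds, so the chord tones use letter names B-D-F
Root: Bb
Minor 3rd above Bb: Db
Perfect 5th above Bb: F
The 5th = F


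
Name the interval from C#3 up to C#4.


Solution.
Letter names: C → C spans 8 letter names → an octave
Semitones: C#3 → C#4 = 12 half-steps
An octave of 12 semitones is a perfect octave
= perfect octave


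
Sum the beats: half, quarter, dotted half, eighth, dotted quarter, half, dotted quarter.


Reasoning:
Beat values:
  half = 2 beats
  quarter = 1 beat
  dotted half = 3 beats
  eighth = 0.5 beats
  dotted quarter = 1.5 beats
  half = 2 beats
  dotted quarter = 1.5 beats
Sum = 2 + 1 + 3 + 0.5 + 1.5 + 2 + 1.5
= 11.5 beats


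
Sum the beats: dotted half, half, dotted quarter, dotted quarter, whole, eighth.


Working:
Beat values:
  dotted half = 3 beats
  half = 2 beats
  dotted quarter = 1.5 beats
  dotted quarter = 1.5 beats
  whole = 4 beats
  eighth = 0.5 beats
Sum = 3 + 2 + 1.5 + 1.5 + 4 + 0.5
= 12.5 beats


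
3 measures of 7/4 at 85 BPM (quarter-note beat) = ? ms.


Working:
Quarter-note beat duration = 60000 / 85 ms
Beats per measure (7/4) = 7
One measure = 7 × 60000 / 85 = 420000 / 85 ms
3 measures = 3 × 420000 / 85 = 1260000 / 85
= 14823.5 ms


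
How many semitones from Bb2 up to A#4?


Absolute semitone position = octave×12 + chromatic position
Bb2: 2×12 + 10 = 34
A#4: 4×12 + 10 = 58
Difference = 58 - 34 = 24
= 24 semitones


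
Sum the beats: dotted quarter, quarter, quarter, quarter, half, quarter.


Step by step:
Beat values:
  dotted quarter = 1.5 beats
  quarter = 1 beat
  quarter = 1 beat
  quarter = 1 beat
  half = 2 beats
  quarter = 1 beat
Sum = 1.5 + 1 + 1 + 1 + 2 + 1
= 7.5 beats


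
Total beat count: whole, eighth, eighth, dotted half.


Reasoning:
Beat values:
  whole = 4 beats
  eighth = 0.5 beats
  eighth = 0.5 beats
  dotted half = 3 beats
Sum = 4 + 0.5 + 0.5 + 3
= 8 beats


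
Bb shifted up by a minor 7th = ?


Step by step:
minor 7th: 7 letter names, 10 semitones
Letter: B + 6 → A
Pitch: Bb + 10 semitones, spelled as an A → Ab
= Ab


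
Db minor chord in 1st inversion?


Working:
Root position: Db Fb Ab
1st inversion: move root up an octave
Bass note: Fb
Notes (bottom to top) = Fb Ab Db


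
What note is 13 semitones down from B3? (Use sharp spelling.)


Solution.
B3: chromatic position 11 in octave 3 → absolute = 3×12 + 11 = 47
Transpose down 13: 47 - 13 = 34
34 = 2×12 + 10 → A# in octave 2
Result = A#2


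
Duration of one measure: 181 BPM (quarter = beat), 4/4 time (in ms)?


Reasoning:
Quarter-note beat duration = 60000 / 181 ms
Beats per measure (4/4) = 4
One measure = 4 × 60000 / 181 = 240000 / 181 ms
= 1326.0 ms


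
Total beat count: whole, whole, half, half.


Reasoning:
Beat values:
  whole = 4 beats
  whole = 4 beats
  half = 2 beats
  half = 2 beats
Sum = 4 + 4 + 2 + 2
= 12 beats


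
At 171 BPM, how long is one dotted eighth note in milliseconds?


Reasoning:
One quarter-note beat = 60000 / BPM = 60000 / 171 ms
Dotted eighth note = 3/4 × quarter note
Duration = 3/4 × 60000 / 171 = 45000 / 171
= 263.2 ms


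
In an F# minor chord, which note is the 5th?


Minor triad = root + minor 3rd (3 semitones) + perfect 5th (7 semitones)
A triad on F# stacks thirds, so the chord tones use letter names F-A-C
Root: F#
Minor 3rd above F#: A
Perfect 5th above F#: C#
The 5th = C#


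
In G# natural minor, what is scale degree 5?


Solution.
Natural minor scale pattern: W-H-W-W-H-W-W (2-1-2-2-1-2-2 semitones)
Starting from G#:
  G# + 2 semitones → A#
  A# + 1 semitone → B
  B + 2 semitones → C#
  C# + 2 semitones → D#
  D# + 1 semitone → E
  E + 2 semitones → F#
  F# + 2 semitones → G#
Scale: G# A# B C# D# E F#
Degree 5 = D#


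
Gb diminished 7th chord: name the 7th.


Step by step:
Diminished 7th chord = root + minor 3rd + diminished 5th + diminished 7th
Seventh chords stack in thirds, so the letter names are G-B-D-F
Root: Gb
Minor 3rd above Gb: Bbb
Diminished 5th above Gb: Dbb
Diminished 7th above Gb: Fbb
The 7th = Fbb


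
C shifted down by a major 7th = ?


Solution.
major 7th: 7 letter names, 11 semitones
Letter: C - 6 → D
Pitch: C - 11 semitones, spelled as a D → Db
= Db


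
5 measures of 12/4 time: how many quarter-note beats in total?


Step by step:
Time signature 12/4: the bottom number 4 means the quarter note gets one count
The top number 12 means 12 quarter-note beats per measure
Total = 12 × 5 measures
= 60 quarter-note beats


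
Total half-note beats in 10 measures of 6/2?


Solution.
Time signature 6/2: the bottom number 2 means the half note gets one count
The top number 6 means 6 half-note beats per measure
Total = 6 × 10 measures
= 60 half-note beats


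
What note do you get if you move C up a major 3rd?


major 3rd: 3 letter names, 4 semitones
Letter: C + 2 → E
Pitch: C + 4 semitones, spelled as an E → E
= E


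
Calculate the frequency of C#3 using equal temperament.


Working:
f = 440 × 2^(n/12) where n = semitones from A4
C#3: -20 semitones from A4
f = 440 × 2^(-20/12)
f = 138.59 Hz


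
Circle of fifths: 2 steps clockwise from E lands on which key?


Reasoning:
Each clockwise step on the circle of fifths moves up a perfect 5th
From E: E → B → F#/Gb
= F#/Gb


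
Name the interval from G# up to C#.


Solution.
Letter names: G → C spans 4 letter names → a 4th
Semitones: G# → C# = 5 half-steps
A 4th of 5 semitones is a perfect 4th
= perfect 4th


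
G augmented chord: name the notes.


Augmented triad = root + major 3rd (4 semitones) + augmented 5th (8 semitones)
A triad on G stacks thirds, so the chord tones use letter names G-B-D
Root: G
Major 3rd above G: B
Augmented 5th above G: D#
Chord = G B D#


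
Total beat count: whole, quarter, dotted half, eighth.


Beat values:
  whole = 4 beats
  quarter = 1 beat
  dotted half = 3 beats
  eighth = 0.5 beats
Sum = 4 + 1 + 3 + 0.5
= 8.5 beats


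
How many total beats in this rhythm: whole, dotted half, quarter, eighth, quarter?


Reasoning:
Beat values:
  whole = 4 beats
  dotted half = 3 beats
  quarter = 1 beat
  eighth = 0.5 beats
  quarter = 1 beat
Sum = 4 + 3 + 1 + 0.5 + 1
= 9.5 beats


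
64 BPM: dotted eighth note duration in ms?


Solution.
One quarter-note beat = 60000 / BPM = 60000 / 64 ms
Dotted eighth note = 3/4 × quarter note
Duration = 3/4 × 60000 / 64 = 45000 / 64
= 703.1 ms


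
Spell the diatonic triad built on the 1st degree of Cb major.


Cb major scale: Cb Db Eb Fb Gb Ab Bb
Diatonic triad on degree 1 stacks scale notes 1, 3, 5: Cb Eb Gb
Cb→Eb = 4 semitones; Cb→Gb = 7 semitones → major triad
= Cb Eb Gb (major)


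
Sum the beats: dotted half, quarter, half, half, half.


Beat values:
  dotted half = 3 beats
  quarter = 1 beat
  half = 2 beats
  half = 2 beats
  half = 2 beats
Sum = 3 + 1 + 2 + 2 + 2
= 10 beats


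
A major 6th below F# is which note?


A 6th spans 6 letter names, so from F we land on A
A major 6th = 9 semitones below F#
Spell A at that pitch: A
= A


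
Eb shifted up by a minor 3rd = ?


Reasoning:
minor 3rd: 3 letter names, 3 semitones
Letter: E + 2 → G
Pitch: Eb + 3 semitones, spelled as a G → Gb
= Gb


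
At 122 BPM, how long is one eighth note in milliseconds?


Working:
One quarter-note beat = 60000 / BPM = 60000 / 122 ms
Eighth note = 1/2 × quarter note
Duration = 1/2 × 60000 / 122 = 30000 / 122
= 245.9 ms


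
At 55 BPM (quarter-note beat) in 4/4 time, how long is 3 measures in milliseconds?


Quarter-note beat duration = 60000 / 55 ms
Beats per measure (4/4) = 4
One measure = 4 × 60000 / 55 = 240000 / 55 ms
3 measures = 3 × 240000 / 55 = 720000 / 55
= 13090.9 ms


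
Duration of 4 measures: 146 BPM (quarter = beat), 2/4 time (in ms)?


Step by step:
Quarter-note beat duration = 60000 / 146 ms
Beats per measure (2/4) = 2
One measure = 2 × 60000 / 146 = 120000 / 146 ms
4 measures = 4 × 120000 / 146 = 480000 / 146
= 3287.7 ms


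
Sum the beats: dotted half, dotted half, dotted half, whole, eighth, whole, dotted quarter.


Beat values:
  dotted half = 3 beats
  dotted half = 3 beats
  dotted half = 3 beats
  whole = 4 beats
  eighth = 0.5 beats
  whole = 4 beats
  dotted quarter = 1.5 beats
Sum = 3 + 3 + 3 + 4 + 0.5 + 4 + 1.5
= 19 beats


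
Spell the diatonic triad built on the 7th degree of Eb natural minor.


Working:
Eb natural minor scale: Eb F Gb Ab Bb Cb Db
Diatonic triad on degree 7 stacks scale notes 7, 2, 4: Db F Ab
Db→F = 4 semitones; Db→Ab = 7 semitones → major triad
= Db F Ab (major)


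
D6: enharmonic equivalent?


Enharmonic notes sound the same pitch but are spelled with different letter names
D and C## name the same pitch class
= C##6


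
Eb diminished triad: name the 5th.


Let's work it out.
Diminished triad = root + minor 3rd (3 semitones) + diminished 5th (6 semitones)
A triad on Eb stacks thirds, so the chord tones use letter names E-G-B
Root: Eb
Minor 3rd above Eb: Gb
Diminished 5th above Eb: Bbb
The 5th = Bbb


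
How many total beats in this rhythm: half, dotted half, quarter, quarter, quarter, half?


Reasoning:
Beat values:
  half = 2 beats
  dotted half = 3 beats
  quarter = 1 beat
  quarter = 1 beat
  quarter = 1 beat
  half = 2 beats
Sum = 2 + 3 + 1 + 1 + 1 + 2
= 10 beats


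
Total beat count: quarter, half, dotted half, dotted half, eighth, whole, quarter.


Step by step:
Beat values:
  quarter = 1 beat
  half = 2 beats
  dotted half = 3 beats
  dotted half = 3 beats
  eighth = 0.5 beats
  whole = 4 beats
  quarter = 1 beat
Sum = 1 + 2 + 3 + 3 + 0.5 + 4 + 1
= 14.5 beats


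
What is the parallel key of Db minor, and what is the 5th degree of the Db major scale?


Let's work it out.
Parallel keys share the same tonic but differ in mode
Db minor → parallel is Db major
Db major scale: Db Eb F Gb Ab Bb C
= Db major; 5th degree = Ab


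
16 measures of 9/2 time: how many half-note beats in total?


Time signature 9/2: the bottom number 2 means the half note gets one count
The top number 9 means 9 half-note beats per measure
Total = 9 × 16 measures
= 144 half-note beats


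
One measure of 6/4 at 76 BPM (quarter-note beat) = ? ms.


Reasoning:
Quarter-note beat duration = 60000 / 76 ms
Beats per measure (6/4) = 6
One measure = 6 × 60000 / 76 = 360000 / 76 ms
= 4736.8 ms


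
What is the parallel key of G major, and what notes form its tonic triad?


Let's work it out.
Parallel keys share the same tonic but differ in mode
G major → parallel is G minor
Tonic triad of G minor = G Bb D
= G minor; triad = G Bb D


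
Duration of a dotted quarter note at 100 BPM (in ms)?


One quarter-note beat = 60000 / BPM = 60000 / 100 ms
Dotted quarter note = 3/2 × quarter note
Duration = 3/2 × 60000 / 100 = 90000 / 100
= 900.0 ms


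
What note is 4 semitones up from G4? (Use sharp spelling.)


Reasoning:
G4: chromatic position 7 in octave 4 → absolute = 4×12 + 7 = 55
Transpose up 4: 55 + 4 = 59
59 = 4×12 + 11 → B in octave 4
Result = B4


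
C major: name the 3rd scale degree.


Reasoning:
Major scale pattern: W-W-H-W-W-W-H (2-2-1-2-2-2-1 semitones)
Starting from C:
  C + 2 semitones → D
  D + 2 semitones → E
  E + 1 semitone → F
  F + 2 semitones → G
  G + 2 semitones → A
  A + 2 semitones → B
  B + 1 semitone → C
Scale: C D E F G A B
Degree 3 = E


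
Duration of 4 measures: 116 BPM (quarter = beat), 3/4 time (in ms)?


Quarter-note beat duration = 60000 / 116 ms
Beats per measure (3/4) = 3
One measure = 3 × 60000 / 116 = 180000 / 116 ms
4 measures = 4 × 180000 / 116 = 720000 / 116
= 6206.9 ms


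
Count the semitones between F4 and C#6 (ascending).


Let's work it out.
Absolute semitone position = octave×12 + chromatic position
F4: 4×12 + 5 = 53
C#6: 6×12 + 1 = 73
Difference = 73 - 53 = 20
= 20 semitones


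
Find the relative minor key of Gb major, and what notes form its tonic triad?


Let's work it out.
The relative minor shares the major's key signature and starts on its 6th degree
6th degree = a major 6th above the tonic; a major 6th above Gb is Eb
→ relative minor of Gb major is Eb minor
Tonic triad of Eb minor = root + minor 3rd + perfect 5th = Eb Gb Bb
= Eb minor; triad = Eb Gb Bb


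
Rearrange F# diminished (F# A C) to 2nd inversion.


Reasoning:
Root position: F# A C
2nd inversion: move root and 3rd up an octave
Bass note: C
Notes (bottom to top) = C F# A


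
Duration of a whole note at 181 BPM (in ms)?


Reasoning:
One quarter-note beat = 60000 / BPM = 60000 / 181 ms
Whole note = 4 × quarter note
Duration = 4 × 60000 / 181 = 240000 / 181
= 1326.0 ms


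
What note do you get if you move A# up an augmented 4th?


Solution.
augmented 4th: 4 letter names, 6 semitones
Letter: A + 3 → D
Pitch: A# + 6 semitones, spelled as a D → D##
= D##


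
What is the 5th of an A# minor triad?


Working:
Minor triad = root + minor 3rd (3 semitones) + perfect 5th (7 semitones)
A triad on A# stacks thirds, so the chord tones use letter names A-C-E
Root: A#
Minor 3rd above A#: C#
Perfect 5th above A#: E#
The 5th = E#


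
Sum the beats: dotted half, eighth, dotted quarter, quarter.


Let's work it out.
Beat values:
  dotted half = 3 beats
  eighth = 0.5 beats
  dotted quarter = 1.5 beats
  quarter = 1 beat
Sum = 3 + 0.5 + 1.5 + 1
= 6 beats


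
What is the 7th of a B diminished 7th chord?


Let's work it out.
Diminished 7th chord = root + minor 3rd + diminished 5th + diminished 7th
Seventh chords stack in thirds, so the letter names are B-D-F-A
Root: B
Minor 3rd above B: D
Diminished 5th above B: F
Diminished 7th above B: Ab
The 7th = Ab


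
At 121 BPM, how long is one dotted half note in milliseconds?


Reasoning:
One quarter-note beat = 60000 / BPM = 60000 / 121 ms
Dotted half note = 3 × quarter note
Duration = 3 × 60000 / 121 = 180000 / 121
= 1487.6 ms


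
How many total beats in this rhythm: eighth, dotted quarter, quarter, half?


Beat values:
  eighth = 0.5 beats
  dotted quarter = 1.5 beats
  quarter = 1 beat
  half = 2 beats
Sum = 0.5 + 1.5 + 1 + 2
= 5 beats


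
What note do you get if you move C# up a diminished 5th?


Solution.
diminished 5th: 5 letter names, 6 semitones
Letter: C + 4 → G
Pitch: C# + 6 semitones, spelled as a G → G
= G


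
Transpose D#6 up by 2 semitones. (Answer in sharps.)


Solution.
D#6: chromatic position 3 in octave 6 → absolute = 6×12 + 3 = 75
Transpose up 2: 75 + 2 = 77
77 = 6×12 + 5 → F in octave 6
Result = F6


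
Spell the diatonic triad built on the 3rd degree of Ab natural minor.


Ab natural minor scale: Ab Bb Cb Db Eb Fb Gb
Diatonic triad on degree 3 stacks scale notes 3, 5, 7: Cb Eb Gb
Cb→Eb = 4 semitones; Cb→Gb = 7 semitones → major triad
= Cb Eb Gb (major)


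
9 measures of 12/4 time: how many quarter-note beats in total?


Time signature 12/4: the bottom number 4 means the quarter note gets one count
The top number 12 means 12 quarter-note beats per measure
Total = 12 × 9 measures
= 108 quarter-note beats


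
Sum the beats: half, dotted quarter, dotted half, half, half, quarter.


Working:
Beat values:
  half = 2 beats
  dotted quarter = 1.5 beats
  dotted half = 3 beats
  half = 2 beats
  half = 2 beats
  quarter = 1 beat
Sum = 2 + 1.5 + 3 + 2 + 2 + 1
= 11.5 beats


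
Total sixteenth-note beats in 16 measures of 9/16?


Time signature 9/16: the bottom number 16 means the sixteenth note gets one count
The top number 9 means 9 sixteenth-note beats per measure
Total = 9 × 16 measures
= 144 sixteenth-note beats


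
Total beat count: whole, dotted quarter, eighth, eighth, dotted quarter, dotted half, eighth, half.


Let's work it out.
Beat values:
  whole = 4 beats
  dotted quarter = 1.5 beats
  eighth = 0.5 beats
  eighth = 0.5 beats
  dotted quarter = 1.5 beats
  dotted half = 3 beats
  eighth = 0.5 beats
  half = 2 beats
Sum = 4 + 1.5 + 0.5 + 0.5 + 1.5 + 3 + 0.5 + 2
= 13.5 beats


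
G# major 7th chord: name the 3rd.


Major 7th chord = root + major 3rd + perfect 5th + major 7th
Seventh chords stack in thirds, so the letter names are G-B-D-F
Root: G#
Major 3rd above G#: B#
Perfect 5th above G#: D#
Major 7th above G#: F##
The 3rd = B#


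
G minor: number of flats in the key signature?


Step by step:
Flat minor keys: A(0), D(1), G(2), C(3), F(4), Bb(5), Eb(6), Ab(7)
G minor has 2 flats
Order of flats: Bb Eb Ab Db Gb Cb Fb → first 2: Bb, Eb
= 2 flats


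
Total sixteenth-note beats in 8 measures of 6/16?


Step by step:
Time signature 6/16: the bottom number 16 means the sixteenth note gets one count
The top number 6 means 6 sixteenth-note beats per measure
Total = 6 × 8 measures
= 48 sixteenth-note beats


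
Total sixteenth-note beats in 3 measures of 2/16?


Time signature 2/16: the bottom number 16 means the sixteenth note gets one count
The top number 2 means 2 sixteenth-note beats per measure
Total = 2 × 3 measures
= 6 sixteenth-note beats


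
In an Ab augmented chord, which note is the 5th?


Reasoning:
Augmented triad = root + major 3rd (4 semitones) + augmented 5th (8 semitones)
A triad on Ab stacks thirds, so the chord tones use letter names A-C-E
Root: Ab
Major 3rd above Ab: C
Augmented 5th above Ab: E
The 5th = E


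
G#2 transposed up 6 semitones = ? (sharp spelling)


Let's work it out.
G#2: chromatic position 8 in octave 2 → absolute = 2×12 + 8 = 32
Transpose up 6: 32 + 6 = 38
38 = 3×12 + 2 → D in octave 3
Result = D3


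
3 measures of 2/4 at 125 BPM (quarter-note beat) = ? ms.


Let's work it out.
Quarter-note beat duration = 60000 / 125 ms
Beats per measure (2/4) = 2
One measure = 2 × 60000 / 125 = 120000 / 125 ms
3 measures = 3 × 120000 / 125 = 360000 / 125
= 2880.0 ms


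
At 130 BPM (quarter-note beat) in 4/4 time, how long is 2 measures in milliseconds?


Reasoning:
Quarter-note beat duration = 60000 / 130 ms
Beats per measure (4/4) = 4
One measure = 4 × 60000 / 130 = 240000 / 130 ms
2 measures = 2 × 240000 / 130 = 480000 / 130
= 3692.3 ms


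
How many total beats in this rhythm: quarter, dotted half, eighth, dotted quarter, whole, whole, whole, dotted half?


Step by step:
Beat values:
  quarter = 1 beat
  dotted half = 3 beats
  eighth = 0.5 beats
  dotted quarter = 1.5 beats
  whole = 4 beats
  whole = 4 beats
  whole = 4 beats
  dotted half = 3 beats
Sum = 1 + 3 + 0.5 + 1.5 + 4 + 4 + 4 + 3
= 21 beats


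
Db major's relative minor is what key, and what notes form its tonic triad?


Solution.
The relative minor shares the major's key signature and starts on its 6th degree
6th degree = a major 6th above the tonic; a major 6th above Db is Bb
→ relative minor of Db major is Bb minor
Tonic triad of Bb minor = root + minor 3rd + perfect 5th = Bb Db F
= Bb minor; triad = Bb Db F


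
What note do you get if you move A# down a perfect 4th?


Reasoning:
perfect 4th: 4 letter names, 5 semitones
Letter: A - 3 → E
Pitch: A# - 5 semitones, spelled as an E → E#
= E#


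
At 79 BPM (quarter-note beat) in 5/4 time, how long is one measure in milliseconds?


Quarter-note beat duration = 60000 / 79 ms
Beats per measure (5/4) = 5
One measure = 5 × 60000 / 79 = 300000 / 79 ms
= 3797.5 ms


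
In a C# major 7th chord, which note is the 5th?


Let's work it out.
Major 7th chord = root + major 3rd + perfect 5th + major 7th
Seventh chords stack in thirds, so the letter names are C-E-G-B
Root: C#
Major 3rd above C#: E#
Perfect 5th above C#: G#
Major 7th above C#: B#
The 5th = G#


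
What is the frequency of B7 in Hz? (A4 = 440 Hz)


Reasoning:
f = 440 × 2^(n/12) where n = semitones from A4
B7: 38 semitones from A4
f = 440 × 2^(38/12)
f = 3951.07 Hz


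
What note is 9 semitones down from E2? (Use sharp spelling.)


E2: chromatic position 4 in octave 2 → absolute = 2×12 + 4 = 28
Transpose down 9: 28 - 9 = 19
19 = 1×12 + 7 → G in octave 1
Result = G1


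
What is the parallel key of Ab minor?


Parallel keys share the same tonic but differ in mode
Ab minor → parallel is Ab major
= Ab major


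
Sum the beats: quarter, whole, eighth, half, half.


Step by step:
Beat values:
  quarter = 1 beat
  whole = 4 beats
  eighth = 0.5 beats
  half = 2 beats
  half = 2 beats
Sum = 1 + 4 + 0.5 + 2 + 2
= 9.5 beats


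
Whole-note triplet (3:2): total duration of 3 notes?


Reasoning:
Triplet: 3 notes occupy the space of 2 whole notes
Space = 2 × 4 = 8 beats
Each triplet note = 8 / 3 = 8/3 beats
3 notes = 3 × 8/3 = 8
= 8 beats


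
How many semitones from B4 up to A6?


Solution.
Absolute semitone position = octave×12 + chromatic position
B4: 4×12 + 11 = 59
A6: 6×12 + 9 = 81
Difference = 81 - 59 = 22
= 22 semitones


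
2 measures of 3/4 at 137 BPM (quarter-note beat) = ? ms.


Solution.
Quarter-note beat duration = 60000 / 137 ms
Beats per measure (3/4) = 3
One measure = 3 × 60000 / 137 = 180000 / 137 ms
2 measures = 2 × 180000 / 137 = 360000 / 137
= 2627.7 ms


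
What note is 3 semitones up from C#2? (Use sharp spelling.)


C#2: chromatic position 1 in octave 2 → absolute = 2×12 + 1 = 25
Transpose up 3: 25 + 3 = 28
28 = 2×12 + 4 → E in octave 2
Result = E2


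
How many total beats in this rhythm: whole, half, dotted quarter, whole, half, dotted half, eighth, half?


Let's work it out.
Beat values:
  whole = 4 beats
  half = 2 beats
  dotted quarter = 1.5 beats
  whole = 4 beats
  half = 2 beats
  dotted half = 3 beats
  eighth = 0.5 beats
  half = 2 beats
Sum = 4 + 2 + 1.5 + 4 + 2 + 3 + 0.5 + 2
= 19 beats


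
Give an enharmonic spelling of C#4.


Reasoning:
Enharmonic notes sound the same pitch but are spelled with different letter names
C# and Db name the same pitch class
= Db4


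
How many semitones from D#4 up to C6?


Absolute semitone position = octave×12 + chromatic position
D#4: 4×12 + 3 = 51
C6: 6×12 + 0 = 72
Difference = 72 - 51 = 21
= 21 semitones


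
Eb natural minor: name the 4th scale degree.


Natural minor scale pattern: W-H-W-W-H-W-W (2-1-2-2-1-2-2 semitones)
Starting from Eb:
  Eb + 2 semitones → F
  F + 1 semitone → Gb
  Gb + 2 semitones → Ab
  Ab + 2 semitones → Bb
  Bb + 1 semitone → Cb
  Cb + 2 semitones → Db
  Db + 2 semitones → Eb
Scale: Eb F Gb Ab Bb Cb Db
Degree 4 = Ab


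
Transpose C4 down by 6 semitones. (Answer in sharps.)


Working:
C4: chromatic position 0 in octave 4 → absolute = 4×12 + 0 = 48
Transpose down 6: 48 - 6 = 42
42 = 3×12 + 6 → F# in octave 3
Result = F#3


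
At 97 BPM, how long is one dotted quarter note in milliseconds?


Solution.
One quarter-note beat = 60000 / BPM = 60000 / 97 ms
Dotted quarter note = 3/2 × quarter note
Duration = 3/2 × 60000 / 97 = 90000 / 97
= 927.8 ms


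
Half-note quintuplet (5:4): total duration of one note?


Solution.
Quintuplet: 5 notes occupy the space of 4 half notes
Space = 4 × 2 = 8 beats
Each quintuplet note = 8 / 5 = 8/5 beats
= 8/5 beats


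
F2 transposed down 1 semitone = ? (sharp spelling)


F2: chromatic position 5 in octave 2 → absolute = 2×12 + 5 = 29
Transpose down 1: 29 - 1 = 28
28 = 2×12 + 4 → E in octave 2
Result = E2


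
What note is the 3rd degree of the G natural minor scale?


Step by step:
Natural minor scale pattern: W-H-W-W-H-W-W (2-1-2-2-1-2-2 semitones)
Starting from G:
  G + 2 semitones → A
  A + 1 semitone → Bb
  Bb + 2 semitones → C
  C + 2 semitones → D
  D + 1 semitone → Eb
  Eb + 2 semitones → F
  F + 2 semitones → G
Scale: G A Bb C D Eb F
Degree 3 = Bb


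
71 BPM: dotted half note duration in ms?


Let's work it out.
One quarter-note beat = 60000 / BPM = 60000 / 71 ms
Dotted half note = 3 × quarter note
Duration = 3 × 60000 / 71 = 180000 / 71
= 2535.2 ms


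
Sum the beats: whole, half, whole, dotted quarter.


Beat values:
  whole = 4 beats
  half = 2 beats
  whole = 4 beats
  dotted quarter = 1.5 beats
Sum = 4 + 2 + 4 + 1.5
= 11.5 beats


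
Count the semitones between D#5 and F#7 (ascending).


Working:
Absolute semitone position = octave×12 + chromatic position
D#5: 5×12 + 3 = 63
F#7: 7×12 + 6 = 90
Difference = 90 - 63 = 27
= 27 semitones


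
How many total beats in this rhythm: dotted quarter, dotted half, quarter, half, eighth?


Reasoning:
Beat values:
  dotted quarter = 1.5 beats
  dotted half = 3 beats
  quarter = 1 beat
  half = 2 beats
  eighth = 0.5 beats
Sum = 1.5 + 3 + 1 + 2 + 0.5
= 8 beats


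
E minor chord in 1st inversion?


Root position: E G B
1st inversion: move root up an octave
Bass note: G
Notes (bottom to top) = G B E


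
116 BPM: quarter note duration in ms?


Let's work it out.
One quarter-note beat = 60000 / BPM = 60000 / 116 ms
Duration = 60000 / 116
= 517.2 ms


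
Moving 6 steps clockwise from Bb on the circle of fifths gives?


Let's work it out.
Each clockwise step on the circle of fifths moves up a perfect 5th
From Bb: Bb → F → C → G → D → A → E
= E


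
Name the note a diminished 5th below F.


A 5th spans 5 letter names, so from F we land on B
A diminished 5th = 6 semitones below F
Spell B at that pitch: B
= B


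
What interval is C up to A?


Solution.
Letter names: C → A spans 6 letter names → a 6th
Semitones: C → A = 9 half-steps
A 6th of 9 semitones is a major 6th
= major 6th


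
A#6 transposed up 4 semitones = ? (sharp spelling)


Let's work it out.
A#6: chromatic position 10 in octave 6 → absolute = 6×12 + 10 = 82
Transpose up 4: 82 + 4 = 86
86 = 7×12 + 2 → D in octave 7
Result = D7


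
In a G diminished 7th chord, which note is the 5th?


Working:
Diminished 7th chord = root + minor 3rd + diminished 5th + diminished 7th
Seventh chords stack in thirds, so the letter names are G-B-D-F
Root: G
Minor 3rd above G: Bb
Diminished 5th above G: Db
Diminished 7th above G: Fb
The 5th = Db


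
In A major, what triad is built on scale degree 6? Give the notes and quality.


Reasoning:
A major scale: A B C# D E F# G#
Diatonic triad on degree 6 stacks scale notes 6, 1, 3: F# A C#
F#→A = 3 semitones; F#→C# = 7 semitones → minor triad
= F# A C# (minor)


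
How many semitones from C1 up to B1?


Step by step:
Absolute semitone position = octave×12 + chromatic position
C1: 1×12 + 0 = 12
B1: 1×12 + 11 = 23
Difference = 23 - 12 = 11
= 11 semitones


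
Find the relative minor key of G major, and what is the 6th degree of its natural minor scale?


Reasoning:
The relative minor shares the major's key signature and starts on its 6th degree
6th degree = a major 6th above the tonic; a major 6th above G is E
→ relative minor of G major is E minor
E natural minor scale: E F# G A B C D
= E minor; 6th degree = C


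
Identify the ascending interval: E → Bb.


Working:
Letter names: E → B spans 5 letter names → a 5th
Semitones: E → Bb = 6 half-steps
A 5th of 6 semitones is a diminished 5th
= diminished 5th


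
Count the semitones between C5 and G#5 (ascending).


Absolute semitone position = octave×12 + chromatic position
C5: 5×12 + 0 = 60
G#5: 5×12 + 8 = 68
Difference = 68 - 60 = 8
= 8 semitones


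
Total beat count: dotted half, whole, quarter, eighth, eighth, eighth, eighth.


Solution.
Beat values:
  dotted half = 3 beats
  whole = 4 beats
  quarter = 1 beat
  eighth = 0.5 beats
  eighth = 0.5 beats
  eighth = 0.5 beats
  eighth = 0.5 beats
Sum = 3 + 4 + 1 + 0.5 + 0.5 + 0.5 + 0.5
= 10 beats


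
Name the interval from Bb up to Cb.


Working:
Letter names: B → C spans 2 letter names → a 2nd
Semitones: Bb → Cb = 1 half-step
A 2nd of 1 semitone is a minor 2nd
= minor 2nd


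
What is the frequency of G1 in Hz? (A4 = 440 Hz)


Step by step:
f = 440 × 2^(n/12) where n = semitones from A4
G1: -38 semitones from A4
f = 440 × 2^(-38/12)
f = 49.00 Hz


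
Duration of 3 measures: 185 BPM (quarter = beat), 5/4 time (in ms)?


Quarter-note beat duration = 60000 / 185 ms
Beats per measure (5/4) = 5
One measure = 5 × 60000 / 185 = 300000 / 185 ms
3 measures = 3 × 300000 / 185 = 900000 / 185
= 4864.9 ms


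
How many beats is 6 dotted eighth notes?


Reasoning:
Base eighth note = 1/2 beats
Dot 1 adds half the previous value: +1/4
One dotted eighth = 1/2 + 1/4 = 3/4
6 of them = 6 × 3/4 = 9/2
= 9/2 beats


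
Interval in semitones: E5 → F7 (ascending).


Absolute semitone position = octave×12 + chromatic position
E5: 5×12 + 4 = 64
F7: 7×12 + 5 = 89
Difference = 89 - 64 = 25
= 25 semitones


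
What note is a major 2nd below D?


Working:
A 2nd spans 2 letter names, so from D we land on C
A major 2nd = 2 semitones below D
Spell C at that pitch: C
= C


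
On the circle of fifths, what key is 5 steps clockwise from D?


Each clockwise step on the circle of fifths moves up a perfect 5th
From D: D → A → E → B → F#/Gb → Db
= Db


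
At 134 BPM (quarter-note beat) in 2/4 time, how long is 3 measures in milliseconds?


Reasoning:
Quarter-note beat duration = 60000 / 134 ms
Beats per measure (2/4) = 2
One measure = 2 × 60000 / 134 = 120000 / 134 ms
3 measures = 3 × 120000 / 134 = 360000 / 134
= 2686.6 ms


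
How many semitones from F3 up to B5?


Solution.
Absolute semitone position = octave×12 + chromatic position
F3: 3×12 + 5 = 41
B5: 5×12 + 11 = 71
Difference = 71 - 41 = 30
= 30 semitones


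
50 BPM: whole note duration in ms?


Let's work it out.
One quarter-note beat = 60000 / BPM = 60000 / 50 ms
Whole note = 4 × quarter note
Duration = 4 × 60000 / 50 = 240000 / 50
= 4800.0 ms


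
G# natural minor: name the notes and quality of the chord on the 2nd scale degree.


G# natural minor scale: G# A# B C# D# E F#
Diatonic triad on degree 2 stacks scale notes 2, 4, 6: A# C# E
A#→C# = 3 semitones; A#→E = 6 semitones → diminished triad
= A# C# E (diminished)


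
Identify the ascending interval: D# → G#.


Letter names: D → G spans 4 letter names → a 4th
Semitones: D# → G# = 5 half-steps
A 4th of 5 semitones is a perfect 4th
= perfect 4th


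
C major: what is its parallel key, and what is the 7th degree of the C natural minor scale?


Solution.
Parallel keys share the same tonic but differ in mode
C major → parallel is C minor
C natural minor scale: C D Eb F G Ab Bb
= C minor; 7th degree = Bb


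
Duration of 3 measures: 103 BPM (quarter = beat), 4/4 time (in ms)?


Quarter-note beat duration = 60000 / 103 ms
Beats per measure (4/4) = 4
One measure = 4 × 60000 / 103 = 240000 / 103 ms
3 measures = 3 × 240000 / 103 = 720000 / 103
= 6990.3 ms


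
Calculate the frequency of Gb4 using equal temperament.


Solution.
f = 440 × 2^(n/12) where n = semitones from A4
Gb4: -3 semitones from A4
f = 440 × 2^(-3/12)
f = 369.99 Hz


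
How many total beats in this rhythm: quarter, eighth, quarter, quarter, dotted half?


Step by step:
Beat values:
  quarter = 1 beat
  eighth = 0.5 beats
  quarter = 1 beat
  quarter = 1 beat
  dotted half = 3 beats
Sum = 1 + 0.5 + 1 + 1 + 3
= 6.5 beats


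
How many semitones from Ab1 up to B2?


Let's work it out.
Absolute semitone position = octave×12 + chromatic position
Ab1: 1×12 + 8 = 20
B2: 2×12 + 11 = 35
Difference = 35 - 20 = 15
= 15 semitones


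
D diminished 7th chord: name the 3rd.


Diminished 7th chord = root + minor 3rd + diminished 5th + diminished 7th
Seventh chords stack in thirds, so the letter names are D-F-A-C
Root: D
Minor 3rd above D: F
Diminished 5th above D: Ab
Diminished 7th above D: Cb
The 3rd = F


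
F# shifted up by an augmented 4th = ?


augmented 4th: 4 letter names, 6 semitones
Letter: F + 3 → B
Pitch: F# + 6 semitones, spelled as a B → B#
= B#


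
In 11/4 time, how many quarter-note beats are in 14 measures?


Reasoning:
Time signature 11/4: the bottom number 4 means the quarter note gets one count
The top number 11 means 11 quarter-note beats per measure
Total = 11 × 14 measures
= 154 quarter-note beats


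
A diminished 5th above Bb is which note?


Step by step:
A 5th spans 5 letter names, so from B we land on F
A diminished 5th = 6 semitones above Bb
Spell F at that pitch: Fb
= Fb


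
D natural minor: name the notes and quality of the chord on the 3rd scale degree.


Reasoning:
D natural minor scale: D E F G A Bb C
Diatonic triad on degree 3 stacks scale notes 3, 5, 7: F A C
F→A = 4 semitones; F→C = 7 semitones → major triad
= F A C (major)


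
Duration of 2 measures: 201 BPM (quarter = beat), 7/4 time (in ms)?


Working:
Quarter-note beat duration = 60000 / 201 ms
Beats per measure (7/4) = 7
One measure = 7 × 60000 / 201 = 420000 / 201 ms
2 measures = 2 × 420000 / 201 = 840000 / 201
= 4179.1 ms


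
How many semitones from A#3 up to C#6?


Absolute semitone position = octave×12 + chromatic position
A#3: 3×12 + 10 = 46
C#6: 6×12 + 1 = 73
Difference = 73 - 46 = 27
= 27 semitones


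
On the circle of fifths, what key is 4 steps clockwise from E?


Each clockwise step on the circle of fifths moves up a perfect 5th
From E: E → B → F#/Gb → Db → Ab
= Ab


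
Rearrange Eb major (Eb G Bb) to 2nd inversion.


Working:
Root position: Eb G Bb
2nd inversion: move root and 3rd up an octave
Bass note: Bb
Notes (bottom to top) = Bb Eb G


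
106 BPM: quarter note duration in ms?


One quarter-note beat = 60000 / BPM = 60000 / 106 ms
Duration = 60000 / 106
= 566.0 ms


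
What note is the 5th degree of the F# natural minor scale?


Natural minor scale pattern: W-H-W-W-H-W-W (2-1-2-2-1-2-2 semitones)
Starting from F#:
  F# + 2 semitones → G#
  G# + 1 semitone → A
  A + 2 semitones → B
  B + 2 semitones → C#
  C# + 1 semitone → D
  D + 2 semitones → E
  E + 2 semitones → F#
Scale: F# G# A B C# D E
Degree 5 = C#


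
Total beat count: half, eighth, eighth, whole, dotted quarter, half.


Beat values:
  half = 2 beats
  eighth = 0.5 beats
  eighth = 0.5 beats
  whole = 4 beats
  dotted quarter = 1.5 beats
  half = 2 beats
Sum = 2 + 0.5 + 0.5 + 4 + 1.5 + 2
= 10.5 beats


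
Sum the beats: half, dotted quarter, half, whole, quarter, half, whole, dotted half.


Solution.
Beat values:
  half = 2 beats
  dotted quarter = 1.5 beats
  half = 2 beats
  whole = 4 beats
  quarter = 1 beat
  half = 2 beats
  whole = 4 beats
  dotted half = 3 beats
Sum = 2 + 1.5 + 2 + 4 + 1 + 2 + 4 + 3
= 19.5 beats


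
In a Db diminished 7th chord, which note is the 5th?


Reasoning:
Diminished 7th chord = root + minor 3rd + diminished 5th + diminished 7th
Seventh chords stack in thirds, so the letter names are D-F-A-C
Root: Db
Minor 3rd above Db: Fb
Diminished 5th above Db: Abb
Diminished 7th above Db: Cbb
The 5th = Abb


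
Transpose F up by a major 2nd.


Reasoning:
major 2nd: 2 letter names, 2 semitones
Letter: F + 1 → G
Pitch: F + 2 semitones, spelled as a G → G
= G


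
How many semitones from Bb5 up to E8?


Absolute semitone position = octave×12 + chromatic position
Bb5: 5×12 + 10 = 70
E8: 8×12 + 4 = 100
Difference = 100 - 70 = 30
= 30 semitones


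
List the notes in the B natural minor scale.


Solution.
Natural minor scale pattern: W-H-W-W-H-W-W (2-1-2-2-1-2-2 semitones)
Starting from B:
  B + 2 semitones → C#
  C# + 1 semitone → D
  D + 2 semitones → E
  E + 2 semitones → F#
  F# + 1 semitone → G
  G + 2 semitones → A
  A + 2 semitones → B
Scale = B C# D E F# G A


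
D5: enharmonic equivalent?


Step by step:
Enharmonic notes sound the same pitch but are spelled with different letter names
D and Ebb name the same pitch class
= Ebb5


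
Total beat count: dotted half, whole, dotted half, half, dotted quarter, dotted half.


Let's work it out.
Beat values:
  dotted half = 3 beats
  whole = 4 beats
  dotted half = 3 beats
  half = 2 beats
  dotted quarter = 1.5 beats
  dotted half = 3 beats
Sum = 3 + 4 + 3 + 2 + 1.5 + 3
= 16.5 beats


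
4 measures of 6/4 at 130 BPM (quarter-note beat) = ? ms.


Working:
Quarter-note beat duration = 60000 / 130 ms
Beats per measure (6/4) = 6
One measure = 6 × 60000 / 130 = 360000 / 130 ms
4 measures = 4 × 360000 / 130 = 1440000 / 130
= 11076.9 ms


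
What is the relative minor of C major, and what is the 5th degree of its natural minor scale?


Reasoning:
The relative minor shares the major's key signature and starts on its 6th degree
6th degree = a major 6th above the tonic; a major 6th above C is A
→ relative minor of C major is A minor
A natural minor scale: A B C D E F G
= A minor; 5th degree = E


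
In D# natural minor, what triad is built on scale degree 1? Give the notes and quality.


D# natural minor scale: D# E# F# G# A# B C#
Diatonic triad on degree 1 stacks scale notes 1, 3, 5: D# F# A#
D#→F# = 3 semitones; D#→A# = 7 semitones → minor triad
= D# F# A# (minor)


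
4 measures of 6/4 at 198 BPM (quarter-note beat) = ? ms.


Step by step:
Quarter-note beat duration = 60000 / 198 ms
Beats per measure (6/4) = 6
One measure = 6 × 60000 / 198 = 360000 / 198 ms
4 measures = 4 × 360000 / 198 = 1440000 / 198
= 7272.7 ms


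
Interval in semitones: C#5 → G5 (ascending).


Solution.
Absolute semitone position = octave×12 + chromatic position
C#5: 5×12 + 1 = 61
G5: 5×12 + 7 = 67
Difference = 67 - 61 = 6
= 6 semitones


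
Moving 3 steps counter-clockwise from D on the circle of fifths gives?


Working:
Each counter-clockwise step moves down a perfect 5th (= up a perfect 4th)
From D: D → G → C → F
= F


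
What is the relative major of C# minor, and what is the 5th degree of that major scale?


Step by step:
The relative major shares the key signature and is a minor 3rd above the minor tonic
A minor 3rd above C# is E
→ relative major of C# minor is E major
E major scale: E F# G# A B C# D#
= E major; 5th degree = B


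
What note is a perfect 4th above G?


Reasoning:
A 4th spans 4 letter names, so from G we land on C
A perfect 4th = 5 semitones above G
Spell C at that pitch: C
= C


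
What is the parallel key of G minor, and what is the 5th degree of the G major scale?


Reasoning:
Parallel keys share the same tonic but differ in mode
G minor → parallel is G major
G major scale: G A B C D E F#
= G major; 5th degree = D


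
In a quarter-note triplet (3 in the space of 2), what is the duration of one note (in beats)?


Working:
Triplet: 3 notes occupy the space of 2 quarter notes
Space = 2 × 1 = 2 beats
Each triplet note = 2 / 3 = 2/3 beats
= 2/3 beats


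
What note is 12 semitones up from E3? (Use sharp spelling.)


Solution.
E3: chromatic position 4 in octave 3 → absolute = 3×12 + 4 = 40
Transpose up 12: 40 + 12 = 52
52 = 4×12 + 4 → E in octave 4
Result = E4


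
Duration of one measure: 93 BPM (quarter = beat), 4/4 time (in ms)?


Let's work it out.
Quarter-note beat duration = 60000 / 93 ms
Beats per measure (4/4) = 4
One measure = 4 × 60000 / 93 = 240000 / 93 ms
= 2580.6 ms


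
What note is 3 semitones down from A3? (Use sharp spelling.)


Step by step:
A3: chromatic position 9 in octave 3 → absolute = 3×12 + 9 = 45
Transpose down 3: 45 - 3 = 42
42 = 3×12 + 6 → F# in octave 3
Result = F#3


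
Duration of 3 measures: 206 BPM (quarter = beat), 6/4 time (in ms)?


Let's work it out.
Quarter-note beat duration = 60000 / 206 ms
Beats per measure (6/4) = 6
One measure = 6 × 60000 / 206 = 360000 / 206 ms
3 measures = 3 × 360000 / 206 = 1080000 / 206
= 5242.7 ms
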